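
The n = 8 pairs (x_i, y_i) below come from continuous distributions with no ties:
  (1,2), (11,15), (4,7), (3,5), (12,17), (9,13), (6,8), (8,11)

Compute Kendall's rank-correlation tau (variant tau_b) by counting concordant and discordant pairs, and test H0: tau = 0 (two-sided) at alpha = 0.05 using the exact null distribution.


Step 1: Enumerate the 28 unordered pairs (i,j) with i<j and classify each by sign(x_j-x_i) * sign(y_j-y_i).
  (1,2):dx=+10,dy=+13->C; (1,3):dx=+3,dy=+5->C; (1,4):dx=+2,dy=+3->C; (1,5):dx=+11,dy=+15->C
  (1,6):dx=+8,dy=+11->C; (1,7):dx=+5,dy=+6->C; (1,8):dx=+7,dy=+9->C; (2,3):dx=-7,dy=-8->C
  (2,4):dx=-8,dy=-10->C; (2,5):dx=+1,dy=+2->C; (2,6):dx=-2,dy=-2->C; (2,7):dx=-5,dy=-7->C
  (2,8):dx=-3,dy=-4->C; (3,4):dx=-1,dy=-2->C; (3,5):dx=+8,dy=+10->C; (3,6):dx=+5,dy=+6->C
  (3,7):dx=+2,dy=+1->C; (3,8):dx=+4,dy=+4->C; (4,5):dx=+9,dy=+12->C; (4,6):dx=+6,dy=+8->C
  (4,7):dx=+3,dy=+3->C; (4,8):dx=+5,dy=+6->C; (5,6):dx=-3,dy=-4->C; (5,7):dx=-6,dy=-9->C
  (5,8):dx=-4,dy=-6->C; (6,7):dx=-3,dy=-5->C; (6,8):dx=-1,dy=-2->C; (7,8):dx=+2,dy=+3->C
Step 2: C = 28, D = 0, total pairs = 28.
Step 3: tau = (C - D)/(n(n-1)/2) = (28 - 0)/28 = 1.000000.
Step 4: Exact two-sided p-value (enumerate n! = 40320 permutations of y under H0): p = 0.000050.
Step 5: alpha = 0.05. reject H0.

tau_b = 1.0000 (C=28, D=0), p = 0.000050, reject H0.


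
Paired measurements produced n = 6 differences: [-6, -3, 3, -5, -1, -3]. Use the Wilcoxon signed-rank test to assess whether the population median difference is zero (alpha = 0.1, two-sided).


Step 1: Drop any zero differences (none here) and take |d_i|.
|d| = [6, 3, 3, 5, 1, 3]
Step 2: Midrank |d_i| (ties get averaged ranks).
ranks: |6|->6, |3|->3, |3|->3, |5|->5, |1|->1, |3|->3
Step 3: Attach original signs; sum ranks with positive sign and with negative sign.
W+ = 3 = 3
W- = 6 + 3 + 5 + 1 + 3 = 18
(Check: W+ + W- = 21 should equal n(n+1)/2 = 21.)
Step 4: Test statistic W = min(W+, W-) = 3.
Step 5: Ties in |d|, so use the tie-corrected normal approximation.
        E[W] = n(n+1)/4 = 6*7/4 = 10.5.
        Tie groups: |d|=3 (t=3); sum(t^3 - t) = 24.
        Var[W] = n(n+1)(2n+1)/24 - sum(t^3-t)/48 = 546/24 - 24/48 = 22.25.
        z = (W - E[W]) / sqrt(Var[W]) = (3 - 10.5) / 4.7170 = -1.5900.
        Two-sided p = 2*Phi(z) = 0.111836.
Step 6: alpha = 0.1. fail to reject H0.

W+ = 3, W- = 18, W = min = 3, p = 0.111836, fail to reject H0.


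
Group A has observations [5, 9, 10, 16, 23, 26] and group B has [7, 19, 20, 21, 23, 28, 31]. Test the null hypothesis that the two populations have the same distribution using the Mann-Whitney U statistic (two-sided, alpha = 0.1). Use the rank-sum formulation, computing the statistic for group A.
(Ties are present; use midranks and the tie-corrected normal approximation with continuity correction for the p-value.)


Step 1: Combine and sort all 13 observations; assign midranks.
sorted (value, group): (5,X), (7,Y), (9,X), (10,X), (16,X), (19,Y), (20,Y), (21,Y), (23,X), (23,Y), (26,X), (28,Y), (31,Y)
ranks: 5->1, 7->2, 9->3, 10->4, 16->5, 19->6, 20->7, 21->8, 23->9.5, 23->9.5, 26->11, 28->12, 31->13
Step 2: Rank sum for X: R1 = 1 + 3 + 4 + 5 + 9.5 + 11 = 33.5.
Step 3: U_X = R1 - n1(n1+1)/2 = 33.5 - 6*7/2 = 33.5 - 21 = 12.5.
       U_Y = n1*n2 - U_X = 42 - 12.5 = 29.5.
Step 4: Ties are present, so use the tie-corrected normal approximation (with continuity correction) for the p-value.
Step 5: p-value = 0.252445; compare to alpha = 0.1. fail to reject H0.

U_X = 12.5, p = 0.252445, fail to reject H0 at alpha = 0.1.


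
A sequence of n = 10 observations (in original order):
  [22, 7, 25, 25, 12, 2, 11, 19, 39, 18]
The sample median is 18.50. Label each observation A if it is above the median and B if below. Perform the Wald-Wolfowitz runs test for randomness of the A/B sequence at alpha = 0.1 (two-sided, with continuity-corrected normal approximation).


Step 1: Compute median = 18.50; label A = above, B = below.
Labels in order: ABAABBBAAB  (n_A = 5, n_B = 5)
Step 2: Count runs R = 6.
Step 3: Under H0 (random ordering), E[R] = 2*n_A*n_B/(n_A+n_B) + 1 = 2*5*5/10 + 1 = 6.0000.
        Var[R] = 2*n_A*n_B*(2*n_A*n_B - n_A - n_B) / ((n_A+n_B)^2 * (n_A+n_B-1)) = 2000/900 = 2.2222.
        SD[R] = 1.4907.
Step 4: R = E[R], so z = 0 with no continuity correction.
Step 5: Two-sided p-value via normal approximation = 2*(1 - Phi(|z|)) = 1.000000.
Step 6: alpha = 0.1. fail to reject H0.

R = 6, z = 0.0000, p = 1.000000, fail to reject H0.


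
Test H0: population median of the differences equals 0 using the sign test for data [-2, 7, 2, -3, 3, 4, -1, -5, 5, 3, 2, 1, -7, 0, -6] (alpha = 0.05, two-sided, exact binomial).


Step 1: Discard zero differences. Original n = 15; n_eff = number of nonzero differences = 14.
Nonzero differences (with sign): -2, +7, +2, -3, +3, +4, -1, -5, +5, +3, +2, +1, -7, -6
Step 2: Count signs: positive = 8, negative = 6.
Step 3: Under H0: P(positive) = 0.5, so the number of positives S ~ Bin(14, 0.5).
Step 4: Two-sided exact p-value = sum of Bin(14,0.5) probabilities at or below the observed probability = 0.790527.
Step 5: alpha = 0.05. fail to reject H0.

n_eff = 14, pos = 8, neg = 6, p = 0.790527, fail to reject H0.


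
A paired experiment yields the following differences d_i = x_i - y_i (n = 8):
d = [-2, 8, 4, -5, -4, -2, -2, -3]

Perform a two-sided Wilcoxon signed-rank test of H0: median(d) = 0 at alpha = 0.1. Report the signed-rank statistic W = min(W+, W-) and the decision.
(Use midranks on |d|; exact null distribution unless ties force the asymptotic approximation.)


Step 1: Drop any zero differences (none here) and take |d_i|.
|d| = [2, 8, 4, 5, 4, 2, 2, 3]
Step 2: Midrank |d_i| (ties get averaged ranks).
ranks: |2|->2, |8|->8, |4|->5.5, |5|->7, |4|->5.5, |2|->2, |2|->2, |3|->4
Step 3: Attach original signs; sum ranks with positive sign and with negative sign.
W+ = 8 + 5.5 = 13.5
W- = 2 + 7 + 5.5 + 2 + 2 + 4 = 22.5
(Check: W+ + W- = 36 should equal n(n+1)/2 = 36.)
Step 4: Test statistic W = min(W+, W-) = 13.5.
Step 5: Ties in |d|, so use the tie-corrected normal approximation.
        E[W] = n(n+1)/4 = 8*9/4 = 18.
        Tie groups: |d|=2 (t=3), |d|=4 (t=2); sum(t^3 - t) = 30.
        Var[W] = n(n+1)(2n+1)/24 - sum(t^3-t)/48 = 1224/24 - 30/48 = 50.375.
        z = (W - E[W]) / sqrt(Var[W]) = (13.5 - 18) / 7.0975 = -0.6340.
        Two-sided p = 2*Phi(z) = 0.526066.
Step 6: alpha = 0.1. fail to reject H0.

W+ = 13.5, W- = 22.5, W = min = 13.5, p = 0.526066, fail to reject H0.


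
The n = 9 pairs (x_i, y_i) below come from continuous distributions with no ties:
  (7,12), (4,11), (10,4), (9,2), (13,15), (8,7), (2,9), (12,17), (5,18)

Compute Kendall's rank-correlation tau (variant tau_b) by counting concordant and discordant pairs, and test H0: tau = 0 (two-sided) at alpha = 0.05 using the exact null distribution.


Step 1: Enumerate the 36 unordered pairs (i,j) with i<j and classify each by sign(x_j-x_i) * sign(y_j-y_i).
  (1,2):dx=-3,dy=-1->C; (1,3):dx=+3,dy=-8->D; (1,4):dx=+2,dy=-10->D; (1,5):dx=+6,dy=+3->C
  (1,6):dx=+1,dy=-5->D; (1,7):dx=-5,dy=-3->C; (1,8):dx=+5,dy=+5->C; (1,9):dx=-2,dy=+6->D
  (2,3):dx=+6,dy=-7->D; (2,4):dx=+5,dy=-9->D; (2,5):dx=+9,dy=+4->C; (2,6):dx=+4,dy=-4->D
  (2,7):dx=-2,dy=-2->C; (2,8):dx=+8,dy=+6->C; (2,9):dx=+1,dy=+7->C; (3,4):dx=-1,dy=-2->C
  (3,5):dx=+3,dy=+11->C; (3,6):dx=-2,dy=+3->D; (3,7):dx=-8,dy=+5->D; (3,8):dx=+2,dy=+13->C
  (3,9):dx=-5,dy=+14->D; (4,5):dx=+4,dy=+13->C; (4,6):dx=-1,dy=+5->D; (4,7):dx=-7,dy=+7->D
  (4,8):dx=+3,dy=+15->C; (4,9):dx=-4,dy=+16->D; (5,6):dx=-5,dy=-8->C; (5,7):dx=-11,dy=-6->C
  (5,8):dx=-1,dy=+2->D; (5,9):dx=-8,dy=+3->D; (6,7):dx=-6,dy=+2->D; (6,8):dx=+4,dy=+10->C
  (6,9):dx=-3,dy=+11->D; (7,8):dx=+10,dy=+8->C; (7,9):dx=+3,dy=+9->C; (8,9):dx=-7,dy=+1->D
Step 2: C = 18, D = 18, total pairs = 36.
Step 3: tau = (C - D)/(n(n-1)/2) = (18 - 18)/36 = 0.000000.
Step 4: Exact two-sided p-value (enumerate n! = 362880 permutations of y under H0): p = 1.000000.
Step 5: alpha = 0.05. fail to reject H0.

tau_b = 0.0000 (C=18, D=18), p = 1.000000, fail to reject H0.


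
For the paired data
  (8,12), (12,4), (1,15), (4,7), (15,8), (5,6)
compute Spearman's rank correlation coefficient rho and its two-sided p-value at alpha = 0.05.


Step 1: Rank x and y separately (midranks; no ties here).
rank(x): 8->4, 12->5, 1->1, 4->2, 15->6, 5->3
rank(y): 12->5, 4->1, 15->6, 7->3, 8->4, 6->2
Step 2: d_i = R_x(i) - R_y(i); compute d_i^2.
  (4-5)^2=1, (5-1)^2=16, (1-6)^2=25, (2-3)^2=1, (6-4)^2=4, (3-2)^2=1
sum(d^2) = 48.
Step 3: rho = 1 - 6*48 / (6*(6^2 - 1)) = 1 - 288/210 = -0.371429.
Step 4: Under H0, t = rho * sqrt((n-2)/(1-rho^2)) = -0.8001 ~ t(4).
Step 5: Two-sided p-value from the t-distribution with 4 df = 0.468478.
Step 6: alpha = 0.05. fail to reject H0.

rho = -0.3714, p = 0.468478, fail to reject H0 at alpha = 0.05.


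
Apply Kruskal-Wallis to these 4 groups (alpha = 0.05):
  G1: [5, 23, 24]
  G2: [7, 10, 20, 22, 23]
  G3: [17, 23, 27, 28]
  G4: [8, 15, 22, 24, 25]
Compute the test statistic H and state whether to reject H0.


Step 1: Combine all N = 17 observations and assign midranks.
sorted (value, group, rank): (5,G1,1), (7,G2,2), (8,G4,3), (10,G2,4), (15,G4,5), (17,G3,6), (20,G2,7), (22,G2,8.5), (22,G4,8.5), (23,G1,11), (23,G2,11), (23,G3,11), (24,G1,13.5), (24,G4,13.5), (25,G4,15), (27,G3,16), (28,G3,17)
Step 2: Sum ranks within each group.
R_1 = 25.5 (n_1 = 3)
R_2 = 32.5 (n_2 = 5)
R_3 = 50 (n_3 = 4)
R_4 = 45 (n_4 = 5)
Step 3: H = 12/(N(N+1)) * sum(R_i^2/n_i) - 3(N+1)
     = 12/(17*18) * (25.5^2/3 + 32.5^2/5 + 50^2/4 + 45^2/5) - 3*18
     = 0.039216 * 1458 - 54
     = 3.176471.
Step 4: Ties present; correction factor C = 1 - 36/(17^3 - 17) = 0.992647. Corrected H = 3.176471 / 0.992647 = 3.200000.
Step 5: Under H0, H ~ chi^2(3); p-value = 0.361805.
Step 6: alpha = 0.05. fail to reject H0.

H = 3.2000, df = 3, p = 0.361805, fail to reject H0.


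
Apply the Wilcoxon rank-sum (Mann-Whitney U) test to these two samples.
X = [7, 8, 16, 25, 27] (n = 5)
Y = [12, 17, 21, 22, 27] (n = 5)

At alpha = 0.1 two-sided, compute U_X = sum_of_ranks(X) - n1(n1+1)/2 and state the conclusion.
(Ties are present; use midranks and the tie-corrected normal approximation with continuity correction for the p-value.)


Step 1: Combine and sort all 10 observations; assign midranks.
sorted (value, group): (7,X), (8,X), (12,Y), (16,X), (17,Y), (21,Y), (22,Y), (25,X), (27,X), (27,Y)
ranks: 7->1, 8->2, 12->3, 16->4, 17->5, 21->6, 22->7, 25->8, 27->9.5, 27->9.5
Step 2: Rank sum for X: R1 = 1 + 2 + 4 + 8 + 9.5 = 24.5.
Step 3: U_X = R1 - n1(n1+1)/2 = 24.5 - 5*6/2 = 24.5 - 15 = 9.5.
       U_Y = n1*n2 - U_X = 25 - 9.5 = 15.5.
Step 4: Ties are present, so use the tie-corrected normal approximation (with continuity correction) for the p-value.
Step 5: p-value = 0.600402; compare to alpha = 0.1. fail to reject H0.

U_X = 9.5, p = 0.600402, fail to reject H0 at alpha = 0.1.


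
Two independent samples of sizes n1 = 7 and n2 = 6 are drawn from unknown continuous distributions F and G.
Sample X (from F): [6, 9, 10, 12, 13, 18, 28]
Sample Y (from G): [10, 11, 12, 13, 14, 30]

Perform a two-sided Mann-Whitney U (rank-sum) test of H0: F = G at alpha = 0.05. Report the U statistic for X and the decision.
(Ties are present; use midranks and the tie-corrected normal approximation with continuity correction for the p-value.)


Step 1: Combine and sort all 13 observations; assign midranks.
sorted (value, group): (6,X), (9,X), (10,X), (10,Y), (11,Y), (12,X), (12,Y), (13,X), (13,Y), (14,Y), (18,X), (28,X), (30,Y)
ranks: 6->1, 9->2, 10->3.5, 10->3.5, 11->5, 12->6.5, 12->6.5, 13->8.5, 13->8.5, 14->10, 18->11, 28->12, 30->13
Step 2: Rank sum for X: R1 = 1 + 2 + 3.5 + 6.5 + 8.5 + 11 + 12 = 44.5.
Step 3: U_X = R1 - n1(n1+1)/2 = 44.5 - 7*8/2 = 44.5 - 28 = 16.5.
       U_Y = n1*n2 - U_X = 42 - 16.5 = 25.5.
Step 4: Ties are present, so use the tie-corrected normal approximation (with continuity correction) for the p-value.
Step 5: p-value = 0.566104; compare to alpha = 0.05. fail to reject H0.

U_X = 16.5, p = 0.566104, fail to reject H0 at alpha = 0.05.


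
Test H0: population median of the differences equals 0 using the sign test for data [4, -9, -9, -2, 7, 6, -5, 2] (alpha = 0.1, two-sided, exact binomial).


Step 1: Discard zero differences. Original n = 8; n_eff = number of nonzero differences = 8.
Nonzero differences (with sign): +4, -9, -9, -2, +7, +6, -5, +2
Step 2: Count signs: positive = 4, negative = 4.
Step 3: Under H0: P(positive) = 0.5, so the number of positives S ~ Bin(8, 0.5).
Step 4: Two-sided exact p-value = sum of Bin(8,0.5) probabilities at or below the observed probability = 1.000000.
Step 5: alpha = 0.1. fail to reject H0.

n_eff = 8, pos = 4, neg = 4, p = 1.000000, fail to reject H0.


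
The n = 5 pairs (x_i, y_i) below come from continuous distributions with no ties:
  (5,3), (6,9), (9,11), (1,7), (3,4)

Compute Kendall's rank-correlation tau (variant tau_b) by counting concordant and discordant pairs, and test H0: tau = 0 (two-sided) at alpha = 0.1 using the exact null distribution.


Step 1: Enumerate the 10 unordered pairs (i,j) with i<j and classify each by sign(x_j-x_i) * sign(y_j-y_i).
  (1,2):dx=+1,dy=+6->C; (1,3):dx=+4,dy=+8->C; (1,4):dx=-4,dy=+4->D; (1,5):dx=-2,dy=+1->D
  (2,3):dx=+3,dy=+2->C; (2,4):dx=-5,dy=-2->C; (2,5):dx=-3,dy=-5->C; (3,4):dx=-8,dy=-4->C
  (3,5):dx=-6,dy=-7->C; (4,5):dx=+2,dy=-3->D
Step 2: C = 7, D = 3, total pairs = 10.
Step 3: tau = (C - D)/(n(n-1)/2) = (7 - 3)/10 = 0.400000.
Step 4: Exact two-sided p-value (enumerate n! = 120 permutations of y under H0): p = 0.483333.
Step 5: alpha = 0.1. fail to reject H0.

tau_b = 0.4000 (C=7, D=3), p = 0.483333, fail to reject H0.


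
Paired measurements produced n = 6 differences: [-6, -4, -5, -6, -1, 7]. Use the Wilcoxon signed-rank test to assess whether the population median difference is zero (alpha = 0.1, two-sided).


Step 1: Drop any zero differences (none here) and take |d_i|.
|d| = [6, 4, 5, 6, 1, 7]
Step 2: Midrank |d_i| (ties get averaged ranks).
ranks: |6|->4.5, |4|->2, |5|->3, |6|->4.5, |1|->1, |7|->6
Step 3: Attach original signs; sum ranks with positive sign and with negative sign.
W+ = 6 = 6
W- = 4.5 + 2 + 3 + 4.5 + 1 = 15
(Check: W+ + W- = 21 should equal n(n+1)/2 = 21.)
Step 4: Test statistic W = min(W+, W-) = 6.
Step 5: Ties in |d|, so use the tie-corrected normal approximation.
        E[W] = n(n+1)/4 = 6*7/4 = 10.5.
        Tie groups: |d|=6 (t=2); sum(t^3 - t) = 6.
        Var[W] = n(n+1)(2n+1)/24 - sum(t^3-t)/48 = 546/24 - 6/48 = 22.625.
        z = (W - E[W]) / sqrt(Var[W]) = (6 - 10.5) / 4.7566 = -0.9461.
        Two-sided p = 2*Phi(z) = 0.344118.
Step 6: alpha = 0.1. fail to reject H0.

W+ = 6, W- = 15, W = min = 6, p = 0.344118, fail to reject H0.


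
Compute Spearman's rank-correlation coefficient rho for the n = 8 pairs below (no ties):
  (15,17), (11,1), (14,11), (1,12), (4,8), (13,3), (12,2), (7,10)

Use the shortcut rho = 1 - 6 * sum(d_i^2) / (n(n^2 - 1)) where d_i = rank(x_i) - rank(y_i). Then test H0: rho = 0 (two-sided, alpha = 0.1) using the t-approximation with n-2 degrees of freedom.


Step 1: Rank x and y separately (midranks; no ties here).
rank(x): 15->8, 11->4, 14->7, 1->1, 4->2, 13->6, 12->5, 7->3
rank(y): 17->8, 1->1, 11->6, 12->7, 8->4, 3->3, 2->2, 10->5
Step 2: d_i = R_x(i) - R_y(i); compute d_i^2.
  (8-8)^2=0, (4-1)^2=9, (7-6)^2=1, (1-7)^2=36, (2-4)^2=4, (6-3)^2=9, (5-2)^2=9, (3-5)^2=4
sum(d^2) = 72.
Step 3: rho = 1 - 6*72 / (8*(8^2 - 1)) = 1 - 432/504 = 0.142857.
Step 4: Under H0, t = rho * sqrt((n-2)/(1-rho^2)) = 0.3536 ~ t(6).
Step 5: Two-sided p-value from the t-distribution with 6 df = 0.735765.
Step 6: alpha = 0.1. fail to reject H0.

rho = 0.1429, p = 0.735765, fail to reject H0 at alpha = 0.1.


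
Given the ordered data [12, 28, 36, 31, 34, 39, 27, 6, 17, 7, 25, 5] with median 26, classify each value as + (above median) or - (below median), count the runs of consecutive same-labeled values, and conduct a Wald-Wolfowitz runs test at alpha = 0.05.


Step 1: Compute median = 26; label A = above, B = below.
Labels in order: BAAAAAABBBBB  (n_A = 6, n_B = 6)
Step 2: Count runs R = 3.
Step 3: Under H0 (random ordering), E[R] = 2*n_A*n_B/(n_A+n_B) + 1 = 2*6*6/12 + 1 = 7.0000.
        Var[R] = 2*n_A*n_B*(2*n_A*n_B - n_A - n_B) / ((n_A+n_B)^2 * (n_A+n_B-1)) = 4320/1584 = 2.7273.
        SD[R] = 1.6514.
Step 4: Continuity-corrected z = (R + 0.5 - E[R]) / SD[R] = (3 + 0.5 - 7.0000) / 1.6514 = -2.1194.
Step 5: Two-sided p-value via normal approximation = 2*(1 - Phi(|z|)) = 0.034060.
Step 6: alpha = 0.05. reject H0.

R = 3, z = -2.1194, p = 0.034060, reject H0.


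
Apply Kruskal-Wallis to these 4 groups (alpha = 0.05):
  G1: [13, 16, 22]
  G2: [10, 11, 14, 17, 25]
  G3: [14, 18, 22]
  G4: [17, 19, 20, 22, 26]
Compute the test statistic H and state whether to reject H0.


Step 1: Combine all N = 16 observations and assign midranks.
sorted (value, group, rank): (10,G2,1), (11,G2,2), (13,G1,3), (14,G2,4.5), (14,G3,4.5), (16,G1,6), (17,G2,7.5), (17,G4,7.5), (18,G3,9), (19,G4,10), (20,G4,11), (22,G1,13), (22,G3,13), (22,G4,13), (25,G2,15), (26,G4,16)
Step 2: Sum ranks within each group.
R_1 = 22 (n_1 = 3)
R_2 = 30 (n_2 = 5)
R_3 = 26.5 (n_3 = 3)
R_4 = 57.5 (n_4 = 5)
Step 3: H = 12/(N(N+1)) * sum(R_i^2/n_i) - 3(N+1)
     = 12/(16*17) * (22^2/3 + 30^2/5 + 26.5^2/3 + 57.5^2/5) - 3*17
     = 0.044118 * 1236.67 - 51
     = 3.558824.
Step 4: Ties present; correction factor C = 1 - 36/(16^3 - 16) = 0.991176. Corrected H = 3.558824 / 0.991176 = 3.590504.
Step 5: Under H0, H ~ chi^2(3); p-value = 0.309212.
Step 6: alpha = 0.05. fail to reject H0.

H = 3.5905, df = 3, p = 0.309212, fail to reject H0.


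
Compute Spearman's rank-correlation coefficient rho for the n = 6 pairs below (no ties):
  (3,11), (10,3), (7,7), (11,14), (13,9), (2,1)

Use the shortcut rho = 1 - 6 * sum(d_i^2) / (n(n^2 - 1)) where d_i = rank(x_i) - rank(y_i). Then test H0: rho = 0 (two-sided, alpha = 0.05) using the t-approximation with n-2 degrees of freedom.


Step 1: Rank x and y separately (midranks; no ties here).
rank(x): 3->2, 10->4, 7->3, 11->5, 13->6, 2->1
rank(y): 11->5, 3->2, 7->3, 14->6, 9->4, 1->1
Step 2: d_i = R_x(i) - R_y(i); compute d_i^2.
  (2-5)^2=9, (4-2)^2=4, (3-3)^2=0, (5-6)^2=1, (6-4)^2=4, (1-1)^2=0
sum(d^2) = 18.
Step 3: rho = 1 - 6*18 / (6*(6^2 - 1)) = 1 - 108/210 = 0.485714.
Step 4: Under H0, t = rho * sqrt((n-2)/(1-rho^2)) = 1.1113 ~ t(4).
Step 5: Two-sided p-value from the t-distribution with 4 df = 0.328723.
Step 6: alpha = 0.05. fail to reject H0.

rho = 0.4857, p = 0.328723, fail to reject H0 at alpha = 0.05.


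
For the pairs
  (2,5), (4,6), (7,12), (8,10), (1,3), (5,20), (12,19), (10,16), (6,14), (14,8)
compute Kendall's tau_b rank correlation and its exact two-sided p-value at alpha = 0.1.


Step 1: Enumerate the 45 unordered pairs (i,j) with i<j and classify each by sign(x_j-x_i) * sign(y_j-y_i).
  (1,2):dx=+2,dy=+1->C; (1,3):dx=+5,dy=+7->C; (1,4):dx=+6,dy=+5->C; (1,5):dx=-1,dy=-2->C
  (1,6):dx=+3,dy=+15->C; (1,7):dx=+10,dy=+14->C; (1,8):dx=+8,dy=+11->C; (1,9):dx=+4,dy=+9->C
  (1,10):dx=+12,dy=+3->C; (2,3):dx=+3,dy=+6->C; (2,4):dx=+4,dy=+4->C; (2,5):dx=-3,dy=-3->C
  (2,6):dx=+1,dy=+14->C; (2,7):dx=+8,dy=+13->C; (2,8):dx=+6,dy=+10->C; (2,9):dx=+2,dy=+8->C
  (2,10):dx=+10,dy=+2->C; (3,4):dx=+1,dy=-2->D; (3,5):dx=-6,dy=-9->C; (3,6):dx=-2,dy=+8->D
  (3,7):dx=+5,dy=+7->C; (3,8):dx=+3,dy=+4->C; (3,9):dx=-1,dy=+2->D; (3,10):dx=+7,dy=-4->D
  (4,5):dx=-7,dy=-7->C; (4,6):dx=-3,dy=+10->D; (4,7):dx=+4,dy=+9->C; (4,8):dx=+2,dy=+6->C
  (4,9):dx=-2,dy=+4->D; (4,10):dx=+6,dy=-2->D; (5,6):dx=+4,dy=+17->C; (5,7):dx=+11,dy=+16->C
  (5,8):dx=+9,dy=+13->C; (5,9):dx=+5,dy=+11->C; (5,10):dx=+13,dy=+5->C; (6,7):dx=+7,dy=-1->D
  (6,8):dx=+5,dy=-4->D; (6,9):dx=+1,dy=-6->D; (6,10):dx=+9,dy=-12->D; (7,8):dx=-2,dy=-3->C
  (7,9):dx=-6,dy=-5->C; (7,10):dx=+2,dy=-11->D; (8,9):dx=-4,dy=-2->C; (8,10):dx=+4,dy=-8->D
  (9,10):dx=+8,dy=-6->D
Step 2: C = 31, D = 14, total pairs = 45.
Step 3: tau = (C - D)/(n(n-1)/2) = (31 - 14)/45 = 0.377778.
Step 4: Exact two-sided p-value (enumerate n! = 3628800 permutations of y under H0): p = 0.155742.
Step 5: alpha = 0.1. fail to reject H0.

tau_b = 0.3778 (C=31, D=14), p = 0.155742, fail to reject H0.


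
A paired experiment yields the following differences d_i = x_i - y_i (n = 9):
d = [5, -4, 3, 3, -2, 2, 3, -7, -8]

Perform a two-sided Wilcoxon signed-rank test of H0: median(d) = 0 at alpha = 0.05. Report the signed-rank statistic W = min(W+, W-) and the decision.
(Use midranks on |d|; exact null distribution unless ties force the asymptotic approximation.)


Step 1: Drop any zero differences (none here) and take |d_i|.
|d| = [5, 4, 3, 3, 2, 2, 3, 7, 8]
Step 2: Midrank |d_i| (ties get averaged ranks).
ranks: |5|->7, |4|->6, |3|->4, |3|->4, |2|->1.5, |2|->1.5, |3|->4, |7|->8, |8|->9
Step 3: Attach original signs; sum ranks with positive sign and with negative sign.
W+ = 7 + 4 + 4 + 1.5 + 4 = 20.5
W- = 6 + 1.5 + 8 + 9 = 24.5
(Check: W+ + W- = 45 should equal n(n+1)/2 = 45.)
Step 4: Test statistic W = min(W+, W-) = 20.5.
Step 5: Ties in |d|, so use the tie-corrected normal approximation.
        E[W] = n(n+1)/4 = 9*10/4 = 22.5.
        Tie groups: |d|=2 (t=2), |d|=3 (t=3); sum(t^3 - t) = 30.
        Var[W] = n(n+1)(2n+1)/24 - sum(t^3-t)/48 = 1710/24 - 30/48 = 70.625.
        z = (W - E[W]) / sqrt(Var[W]) = (20.5 - 22.5) / 8.4039 = -0.2380.
        Two-sided p = 2*Phi(z) = 0.811892.
Step 6: alpha = 0.05. fail to reject H0.

W+ = 20.5, W- = 24.5, W = min = 20.5, p = 0.811892, fail to reject H0.


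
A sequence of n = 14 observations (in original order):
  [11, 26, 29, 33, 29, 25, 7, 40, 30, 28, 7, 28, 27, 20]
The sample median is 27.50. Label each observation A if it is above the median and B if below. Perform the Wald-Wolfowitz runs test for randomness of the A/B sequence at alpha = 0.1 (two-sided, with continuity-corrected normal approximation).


Step 1: Compute median = 27.50; label A = above, B = below.
Labels in order: BBAAABBAAABABB  (n_A = 7, n_B = 7)
Step 2: Count runs R = 7.
Step 3: Under H0 (random ordering), E[R] = 2*n_A*n_B/(n_A+n_B) + 1 = 2*7*7/14 + 1 = 8.0000.
        Var[R] = 2*n_A*n_B*(2*n_A*n_B - n_A - n_B) / ((n_A+n_B)^2 * (n_A+n_B-1)) = 8232/2548 = 3.2308.
        SD[R] = 1.7974.
Step 4: Continuity-corrected z = (R + 0.5 - E[R]) / SD[R] = (7 + 0.5 - 8.0000) / 1.7974 = -0.2782.
Step 5: Two-sided p-value via normal approximation = 2*(1 - Phi(|z|)) = 0.780879.
Step 6: alpha = 0.1. fail to reject H0.

R = 7, z = -0.2782, p = 0.780879, fail to reject H0.


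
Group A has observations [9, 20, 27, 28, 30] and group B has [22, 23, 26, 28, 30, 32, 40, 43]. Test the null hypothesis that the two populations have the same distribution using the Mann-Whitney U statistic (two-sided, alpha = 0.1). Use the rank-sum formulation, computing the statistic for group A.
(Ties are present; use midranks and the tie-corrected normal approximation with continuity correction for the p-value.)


Step 1: Combine and sort all 13 observations; assign midranks.
sorted (value, group): (9,X), (20,X), (22,Y), (23,Y), (26,Y), (27,X), (28,X), (28,Y), (30,X), (30,Y), (32,Y), (40,Y), (43,Y)
ranks: 9->1, 20->2, 22->3, 23->4, 26->5, 27->6, 28->7.5, 28->7.5, 30->9.5, 30->9.5, 32->11, 40->12, 43->13
Step 2: Rank sum for X: R1 = 1 + 2 + 6 + 7.5 + 9.5 = 26.
Step 3: U_X = R1 - n1(n1+1)/2 = 26 - 5*6/2 = 26 - 15 = 11.
       U_Y = n1*n2 - U_X = 40 - 11 = 29.
Step 4: Ties are present, so use the tie-corrected normal approximation (with continuity correction) for the p-value.
Step 5: p-value = 0.212139; compare to alpha = 0.1. fail to reject H0.

U_X = 11, p = 0.212139, fail to reject H0 at alpha = 0.1.


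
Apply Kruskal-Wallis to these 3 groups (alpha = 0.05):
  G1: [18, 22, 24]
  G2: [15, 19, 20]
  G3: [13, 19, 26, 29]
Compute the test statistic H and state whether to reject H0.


Step 1: Combine all N = 10 observations and assign midranks.
sorted (value, group, rank): (13,G3,1), (15,G2,2), (18,G1,3), (19,G2,4.5), (19,G3,4.5), (20,G2,6), (22,G1,7), (24,G1,8), (26,G3,9), (29,G3,10)
Step 2: Sum ranks within each group.
R_1 = 18 (n_1 = 3)
R_2 = 12.5 (n_2 = 3)
R_3 = 24.5 (n_3 = 4)
Step 3: H = 12/(N(N+1)) * sum(R_i^2/n_i) - 3(N+1)
     = 12/(10*11) * (18^2/3 + 12.5^2/3 + 24.5^2/4) - 3*11
     = 0.109091 * 310.146 - 33
     = 0.834091.
Step 4: Ties present; correction factor C = 1 - 6/(10^3 - 10) = 0.993939. Corrected H = 0.834091 / 0.993939 = 0.839177.
Step 5: Under H0, H ~ chi^2(2); p-value = 0.657317.
Step 6: alpha = 0.05. fail to reject H0.

H = 0.8392, df = 2, p = 0.657317, fail to reject H0.


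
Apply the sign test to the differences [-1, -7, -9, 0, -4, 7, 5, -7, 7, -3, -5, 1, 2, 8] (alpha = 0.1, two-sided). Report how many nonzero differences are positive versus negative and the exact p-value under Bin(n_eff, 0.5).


Step 1: Discard zero differences. Original n = 14; n_eff = number of nonzero differences = 13.
Nonzero differences (with sign): -1, -7, -9, -4, +7, +5, -7, +7, -3, -5, +1, +2, +8
Step 2: Count signs: positive = 6, negative = 7.
Step 3: Under H0: P(positive) = 0.5, so the number of positives S ~ Bin(13, 0.5).
Step 4: Two-sided exact p-value = sum of Bin(13,0.5) probabilities at or below the observed probability = 1.000000.
Step 5: alpha = 0.1. fail to reject H0.

n_eff = 13, pos = 6, neg = 7, p = 1.000000, fail to reject H0.


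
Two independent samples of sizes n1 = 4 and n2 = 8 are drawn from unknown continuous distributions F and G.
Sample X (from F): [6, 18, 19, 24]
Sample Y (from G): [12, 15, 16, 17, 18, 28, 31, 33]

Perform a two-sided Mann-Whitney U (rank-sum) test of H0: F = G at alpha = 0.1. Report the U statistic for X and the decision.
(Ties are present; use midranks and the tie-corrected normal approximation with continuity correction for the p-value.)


Step 1: Combine and sort all 12 observations; assign midranks.
sorted (value, group): (6,X), (12,Y), (15,Y), (16,Y), (17,Y), (18,X), (18,Y), (19,X), (24,X), (28,Y), (31,Y), (33,Y)
ranks: 6->1, 12->2, 15->3, 16->4, 17->5, 18->6.5, 18->6.5, 19->8, 24->9, 28->10, 31->11, 33->12
Step 2: Rank sum for X: R1 = 1 + 6.5 + 8 + 9 = 24.5.
Step 3: U_X = R1 - n1(n1+1)/2 = 24.5 - 4*5/2 = 24.5 - 10 = 14.5.
       U_Y = n1*n2 - U_X = 32 - 14.5 = 17.5.
Step 4: Ties are present, so use the tie-corrected normal approximation (with continuity correction) for the p-value.
Step 5: p-value = 0.864901; compare to alpha = 0.1. fail to reject H0.

U_X = 14.5, p = 0.864901, fail to reject H0 at alpha = 0.1.


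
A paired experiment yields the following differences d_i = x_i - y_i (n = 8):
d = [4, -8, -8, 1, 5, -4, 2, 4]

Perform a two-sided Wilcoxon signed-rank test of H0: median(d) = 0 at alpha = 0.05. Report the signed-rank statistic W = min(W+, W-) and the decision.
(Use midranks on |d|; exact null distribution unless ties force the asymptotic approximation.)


Step 1: Drop any zero differences (none here) and take |d_i|.
|d| = [4, 8, 8, 1, 5, 4, 2, 4]
Step 2: Midrank |d_i| (ties get averaged ranks).
ranks: |4|->4, |8|->7.5, |8|->7.5, |1|->1, |5|->6, |4|->4, |2|->2, |4|->4
Step 3: Attach original signs; sum ranks with positive sign and with negative sign.
W+ = 4 + 1 + 6 + 2 + 4 = 17
W- = 7.5 + 7.5 + 4 = 19
(Check: W+ + W- = 36 should equal n(n+1)/2 = 36.)
Step 4: Test statistic W = min(W+, W-) = 17.
Step 5: Ties in |d|, so use the tie-corrected normal approximation.
        E[W] = n(n+1)/4 = 8*9/4 = 18.
        Tie groups: |d|=4 (t=3), |d|=8 (t=2); sum(t^3 - t) = 30.
        Var[W] = n(n+1)(2n+1)/24 - sum(t^3-t)/48 = 1224/24 - 30/48 = 50.375.
        z = (W - E[W]) / sqrt(Var[W]) = (17 - 18) / 7.0975 = -0.1409.
        Two-sided p = 2*Phi(z) = 0.887954.
Step 6: alpha = 0.05. fail to reject H0.

W+ = 17, W- = 19, W = min = 17, p = 0.887954, fail to reject H0.


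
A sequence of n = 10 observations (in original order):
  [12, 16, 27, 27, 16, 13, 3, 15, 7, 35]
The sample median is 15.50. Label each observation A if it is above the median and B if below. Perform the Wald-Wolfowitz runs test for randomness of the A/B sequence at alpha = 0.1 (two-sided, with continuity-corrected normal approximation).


Step 1: Compute median = 15.50; label A = above, B = below.
Labels in order: BAAAABBBBA  (n_A = 5, n_B = 5)
Step 2: Count runs R = 4.
Step 3: Under H0 (random ordering), E[R] = 2*n_A*n_B/(n_A+n_B) + 1 = 2*5*5/10 + 1 = 6.0000.
        Var[R] = 2*n_A*n_B*(2*n_A*n_B - n_A - n_B) / ((n_A+n_B)^2 * (n_A+n_B-1)) = 2000/900 = 2.2222.
        SD[R] = 1.4907.
Step 4: Continuity-corrected z = (R + 0.5 - E[R]) / SD[R] = (4 + 0.5 - 6.0000) / 1.4907 = -1.0062.
Step 5: Two-sided p-value via normal approximation = 2*(1 - Phi(|z|)) = 0.314305.
Step 6: alpha = 0.1. fail to reject H0.

R = 4, z = -1.0062, p = 0.314305, fail to reject H0.


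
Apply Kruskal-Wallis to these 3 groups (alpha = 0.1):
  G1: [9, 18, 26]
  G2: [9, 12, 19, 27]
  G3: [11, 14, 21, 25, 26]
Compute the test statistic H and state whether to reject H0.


Step 1: Combine all N = 12 observations and assign midranks.
sorted (value, group, rank): (9,G1,1.5), (9,G2,1.5), (11,G3,3), (12,G2,4), (14,G3,5), (18,G1,6), (19,G2,7), (21,G3,8), (25,G3,9), (26,G1,10.5), (26,G3,10.5), (27,G2,12)
Step 2: Sum ranks within each group.
R_1 = 18 (n_1 = 3)
R_2 = 24.5 (n_2 = 4)
R_3 = 35.5 (n_3 = 5)
Step 3: H = 12/(N(N+1)) * sum(R_i^2/n_i) - 3(N+1)
     = 12/(12*13) * (18^2/3 + 24.5^2/4 + 35.5^2/5) - 3*13
     = 0.076923 * 510.113 - 39
     = 0.239423.
Step 4: Ties present; correction factor C = 1 - 12/(12^3 - 12) = 0.993007. Corrected H = 0.239423 / 0.993007 = 0.241109.
Step 5: Under H0, H ~ chi^2(2); p-value = 0.886429.
Step 6: alpha = 0.1. fail to reject H0.

H = 0.2411, df = 2, p = 0.886429, fail to reject H0.


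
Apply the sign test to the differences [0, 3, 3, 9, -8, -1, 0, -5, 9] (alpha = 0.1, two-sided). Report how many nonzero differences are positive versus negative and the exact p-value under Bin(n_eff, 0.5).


Step 1: Discard zero differences. Original n = 9; n_eff = number of nonzero differences = 7.
Nonzero differences (with sign): +3, +3, +9, -8, -1, -5, +9
Step 2: Count signs: positive = 4, negative = 3.
Step 3: Under H0: P(positive) = 0.5, so the number of positives S ~ Bin(7, 0.5).
Step 4: Two-sided exact p-value = sum of Bin(7,0.5) probabilities at or below the observed probability = 1.000000.
Step 5: alpha = 0.1. fail to reject H0.

n_eff = 7, pos = 4, neg = 3, p = 1.000000, fail to reject H0.


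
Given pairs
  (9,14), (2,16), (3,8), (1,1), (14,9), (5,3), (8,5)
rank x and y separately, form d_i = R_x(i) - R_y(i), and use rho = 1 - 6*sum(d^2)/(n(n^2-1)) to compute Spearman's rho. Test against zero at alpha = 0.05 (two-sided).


Step 1: Rank x and y separately (midranks; no ties here).
rank(x): 9->6, 2->2, 3->3, 1->1, 14->7, 5->4, 8->5
rank(y): 14->6, 16->7, 8->4, 1->1, 9->5, 3->2, 5->3
Step 2: d_i = R_x(i) - R_y(i); compute d_i^2.
  (6-6)^2=0, (2-7)^2=25, (3-4)^2=1, (1-1)^2=0, (7-5)^2=4, (4-2)^2=4, (5-3)^2=4
sum(d^2) = 38.
Step 3: rho = 1 - 6*38 / (7*(7^2 - 1)) = 1 - 228/336 = 0.321429.
Step 4: Under H0, t = rho * sqrt((n-2)/(1-rho^2)) = 0.7590 ~ t(5).
Step 5: Two-sided p-value from the t-distribution with 5 df = 0.482072.
Step 6: alpha = 0.05. fail to reject H0.

rho = 0.3214, p = 0.482072, fail to reject H0 at alpha = 0.05.


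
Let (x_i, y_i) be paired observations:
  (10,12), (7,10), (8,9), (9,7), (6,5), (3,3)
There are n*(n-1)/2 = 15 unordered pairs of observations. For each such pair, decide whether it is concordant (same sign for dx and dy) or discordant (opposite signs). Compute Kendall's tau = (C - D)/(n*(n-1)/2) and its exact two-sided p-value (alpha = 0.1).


Step 1: Enumerate the 15 unordered pairs (i,j) with i<j and classify each by sign(x_j-x_i) * sign(y_j-y_i).
  (1,2):dx=-3,dy=-2->C; (1,3):dx=-2,dy=-3->C; (1,4):dx=-1,dy=-5->C; (1,5):dx=-4,dy=-7->C
  (1,6):dx=-7,dy=-9->C; (2,3):dx=+1,dy=-1->D; (2,4):dx=+2,dy=-3->D; (2,5):dx=-1,dy=-5->C
  (2,6):dx=-4,dy=-7->C; (3,4):dx=+1,dy=-2->D; (3,5):dx=-2,dy=-4->C; (3,6):dx=-5,dy=-6->C
  (4,5):dx=-3,dy=-2->C; (4,6):dx=-6,dy=-4->C; (5,6):dx=-3,dy=-2->C
Step 2: C = 12, D = 3, total pairs = 15.
Step 3: tau = (C - D)/(n(n-1)/2) = (12 - 3)/15 = 0.600000.
Step 4: Exact two-sided p-value (enumerate n! = 720 permutations of y under H0): p = 0.136111.
Step 5: alpha = 0.1. fail to reject H0.

tau_b = 0.6000 (C=12, D=3), p = 0.136111, fail to reject H0.


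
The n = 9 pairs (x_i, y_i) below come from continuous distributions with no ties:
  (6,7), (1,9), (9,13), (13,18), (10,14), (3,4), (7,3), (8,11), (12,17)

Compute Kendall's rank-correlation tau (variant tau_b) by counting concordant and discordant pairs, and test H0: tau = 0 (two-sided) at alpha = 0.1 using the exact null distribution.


Step 1: Enumerate the 36 unordered pairs (i,j) with i<j and classify each by sign(x_j-x_i) * sign(y_j-y_i).
  (1,2):dx=-5,dy=+2->D; (1,3):dx=+3,dy=+6->C; (1,4):dx=+7,dy=+11->C; (1,5):dx=+4,dy=+7->C
  (1,6):dx=-3,dy=-3->C; (1,7):dx=+1,dy=-4->D; (1,8):dx=+2,dy=+4->C; (1,9):dx=+6,dy=+10->C
  (2,3):dx=+8,dy=+4->C; (2,4):dx=+12,dy=+9->C; (2,5):dx=+9,dy=+5->C; (2,6):dx=+2,dy=-5->D
  (2,7):dx=+6,dy=-6->D; (2,8):dx=+7,dy=+2->C; (2,9):dx=+11,dy=+8->C; (3,4):dx=+4,dy=+5->C
  (3,5):dx=+1,dy=+1->C; (3,6):dx=-6,dy=-9->C; (3,7):dx=-2,dy=-10->C; (3,8):dx=-1,dy=-2->C
  (3,9):dx=+3,dy=+4->C; (4,5):dx=-3,dy=-4->C; (4,6):dx=-10,dy=-14->C; (4,7):dx=-6,dy=-15->C
  (4,8):dx=-5,dy=-7->C; (4,9):dx=-1,dy=-1->C; (5,6):dx=-7,dy=-10->C; (5,7):dx=-3,dy=-11->C
  (5,8):dx=-2,dy=-3->C; (5,9):dx=+2,dy=+3->C; (6,7):dx=+4,dy=-1->D; (6,8):dx=+5,dy=+7->C
  (6,9):dx=+9,dy=+13->C; (7,8):dx=+1,dy=+8->C; (7,9):dx=+5,dy=+14->C; (8,9):dx=+4,dy=+6->C
Step 2: C = 31, D = 5, total pairs = 36.
Step 3: tau = (C - D)/(n(n-1)/2) = (31 - 5)/36 = 0.722222.
Step 4: Exact two-sided p-value (enumerate n! = 362880 permutations of y under H0): p = 0.005886.
Step 5: alpha = 0.1. reject H0.

tau_b = 0.7222 (C=31, D=5), p = 0.005886, reject H0.


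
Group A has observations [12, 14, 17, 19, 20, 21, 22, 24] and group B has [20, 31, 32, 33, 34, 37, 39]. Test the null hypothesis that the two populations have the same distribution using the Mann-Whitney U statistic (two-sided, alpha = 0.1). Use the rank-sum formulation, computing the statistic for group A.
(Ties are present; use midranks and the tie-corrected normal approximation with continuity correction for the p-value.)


Step 1: Combine and sort all 15 observations; assign midranks.
sorted (value, group): (12,X), (14,X), (17,X), (19,X), (20,X), (20,Y), (21,X), (22,X), (24,X), (31,Y), (32,Y), (33,Y), (34,Y), (37,Y), (39,Y)
ranks: 12->1, 14->2, 17->3, 19->4, 20->5.5, 20->5.5, 21->7, 22->8, 24->9, 31->10, 32->11, 33->12, 34->13, 37->14, 39->15
Step 2: Rank sum for X: R1 = 1 + 2 + 3 + 4 + 5.5 + 7 + 8 + 9 = 39.5.
Step 3: U_X = R1 - n1(n1+1)/2 = 39.5 - 8*9/2 = 39.5 - 36 = 3.5.
       U_Y = n1*n2 - U_X = 56 - 3.5 = 52.5.
Step 4: Ties are present, so use the tie-corrected normal approximation (with continuity correction) for the p-value.
Step 5: p-value = 0.005437; compare to alpha = 0.1. reject H0.

U_X = 3.5, p = 0.005437, reject H0 at alpha = 0.1.


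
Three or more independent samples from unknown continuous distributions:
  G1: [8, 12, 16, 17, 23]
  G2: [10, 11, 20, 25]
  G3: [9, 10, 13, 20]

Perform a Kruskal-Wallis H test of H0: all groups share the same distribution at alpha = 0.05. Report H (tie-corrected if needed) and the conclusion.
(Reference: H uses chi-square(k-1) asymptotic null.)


Step 1: Combine all N = 13 observations and assign midranks.
sorted (value, group, rank): (8,G1,1), (9,G3,2), (10,G2,3.5), (10,G3,3.5), (11,G2,5), (12,G1,6), (13,G3,7), (16,G1,8), (17,G1,9), (20,G2,10.5), (20,G3,10.5), (23,G1,12), (25,G2,13)
Step 2: Sum ranks within each group.
R_1 = 36 (n_1 = 5)
R_2 = 32 (n_2 = 4)
R_3 = 23 (n_3 = 4)
Step 3: H = 12/(N(N+1)) * sum(R_i^2/n_i) - 3(N+1)
     = 12/(13*14) * (36^2/5 + 32^2/4 + 23^2/4) - 3*14
     = 0.065934 * 647.45 - 42
     = 0.689011.
Step 4: Ties present; correction factor C = 1 - 12/(13^3 - 13) = 0.994505. Corrected H = 0.689011 / 0.994505 = 0.692818.
Step 5: Under H0, H ~ chi^2(2); p-value = 0.707223.
Step 6: alpha = 0.05. fail to reject H0.

H = 0.6928, df = 2, p = 0.707223, fail to reject H0.


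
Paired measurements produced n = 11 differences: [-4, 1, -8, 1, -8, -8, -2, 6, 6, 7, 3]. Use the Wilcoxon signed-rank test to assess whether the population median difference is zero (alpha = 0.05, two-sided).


Step 1: Drop any zero differences (none here) and take |d_i|.
|d| = [4, 1, 8, 1, 8, 8, 2, 6, 6, 7, 3]
Step 2: Midrank |d_i| (ties get averaged ranks).
ranks: |4|->5, |1|->1.5, |8|->10, |1|->1.5, |8|->10, |8|->10, |2|->3, |6|->6.5, |6|->6.5, |7|->8, |3|->4
Step 3: Attach original signs; sum ranks with positive sign and with negative sign.
W+ = 1.5 + 1.5 + 6.5 + 6.5 + 8 + 4 = 28
W- = 5 + 10 + 10 + 10 + 3 = 38
(Check: W+ + W- = 66 should equal n(n+1)/2 = 66.)
Step 4: Test statistic W = min(W+, W-) = 28.
Step 5: Ties in |d|, so use the tie-corrected normal approximation.
        E[W] = n(n+1)/4 = 11*12/4 = 33.
        Tie groups: |d|=1 (t=2), |d|=6 (t=2), |d|=8 (t=3); sum(t^3 - t) = 36.
        Var[W] = n(n+1)(2n+1)/24 - sum(t^3-t)/48 = 3036/24 - 36/48 = 125.75.
        z = (W - E[W]) / sqrt(Var[W]) = (28 - 33) / 11.2138 = -0.4459.
        Two-sided p = 2*Phi(z) = 0.655685.
Step 6: alpha = 0.05. fail to reject H0.

W+ = 28, W- = 38, W = min = 28, p = 0.655685, fail to reject H0.


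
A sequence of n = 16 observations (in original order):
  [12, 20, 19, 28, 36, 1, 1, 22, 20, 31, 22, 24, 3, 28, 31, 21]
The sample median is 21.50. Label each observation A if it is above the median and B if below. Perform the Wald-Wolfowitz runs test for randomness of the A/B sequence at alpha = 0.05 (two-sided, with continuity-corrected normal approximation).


Step 1: Compute median = 21.50; label A = above, B = below.
Labels in order: BBBAABBABAAABAAB  (n_A = 8, n_B = 8)
Step 2: Count runs R = 9.
Step 3: Under H0 (random ordering), E[R] = 2*n_A*n_B/(n_A+n_B) + 1 = 2*8*8/16 + 1 = 9.0000.
        Var[R] = 2*n_A*n_B*(2*n_A*n_B - n_A - n_B) / ((n_A+n_B)^2 * (n_A+n_B-1)) = 14336/3840 = 3.7333.
        SD[R] = 1.9322.
Step 4: R = E[R], so z = 0 with no continuity correction.
Step 5: Two-sided p-value via normal approximation = 2*(1 - Phi(|z|)) = 1.000000.
Step 6: alpha = 0.05. fail to reject H0.

R = 9, z = 0.0000, p = 1.000000, fail to reject H0.


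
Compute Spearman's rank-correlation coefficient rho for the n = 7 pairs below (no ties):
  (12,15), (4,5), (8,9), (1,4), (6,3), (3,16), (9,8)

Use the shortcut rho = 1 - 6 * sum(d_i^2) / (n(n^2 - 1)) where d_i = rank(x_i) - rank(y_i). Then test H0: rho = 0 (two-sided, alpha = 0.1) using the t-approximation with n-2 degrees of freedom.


Step 1: Rank x and y separately (midranks; no ties here).
rank(x): 12->7, 4->3, 8->5, 1->1, 6->4, 3->2, 9->6
rank(y): 15->6, 5->3, 9->5, 4->2, 3->1, 16->7, 8->4
Step 2: d_i = R_x(i) - R_y(i); compute d_i^2.
  (7-6)^2=1, (3-3)^2=0, (5-5)^2=0, (1-2)^2=1, (4-1)^2=9, (2-7)^2=25, (6-4)^2=4
sum(d^2) = 40.
Step 3: rho = 1 - 6*40 / (7*(7^2 - 1)) = 1 - 240/336 = 0.285714.
Step 4: Under H0, t = rho * sqrt((n-2)/(1-rho^2)) = 0.6667 ~ t(5).
Step 5: Two-sided p-value from the t-distribution with 5 df = 0.534509.
Step 6: alpha = 0.1. fail to reject H0.

rho = 0.2857, p = 0.534509, fail to reject H0 at alpha = 0.1.


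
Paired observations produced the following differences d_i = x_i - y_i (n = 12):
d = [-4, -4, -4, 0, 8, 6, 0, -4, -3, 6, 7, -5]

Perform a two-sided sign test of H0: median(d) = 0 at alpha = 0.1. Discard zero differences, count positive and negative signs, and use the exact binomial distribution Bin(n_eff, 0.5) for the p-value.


Step 1: Discard zero differences. Original n = 12; n_eff = number of nonzero differences = 10.
Nonzero differences (with sign): -4, -4, -4, +8, +6, -4, -3, +6, +7, -5
Step 2: Count signs: positive = 4, negative = 6.
Step 3: Under H0: P(positive) = 0.5, so the number of positives S ~ Bin(10, 0.5).
Step 4: Two-sided exact p-value = sum of Bin(10,0.5) probabilities at or below the observed probability = 0.753906.
Step 5: alpha = 0.1. fail to reject H0.

n_eff = 10, pos = 4, neg = 6, p = 0.753906, fail to reject H0.


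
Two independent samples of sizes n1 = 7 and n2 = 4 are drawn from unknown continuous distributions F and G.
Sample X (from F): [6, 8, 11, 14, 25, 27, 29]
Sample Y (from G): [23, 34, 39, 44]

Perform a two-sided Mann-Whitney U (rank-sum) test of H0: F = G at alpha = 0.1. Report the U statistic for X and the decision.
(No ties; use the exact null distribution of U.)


Step 1: Combine and sort all 11 observations; assign midranks.
sorted (value, group): (6,X), (8,X), (11,X), (14,X), (23,Y), (25,X), (27,X), (29,X), (34,Y), (39,Y), (44,Y)
ranks: 6->1, 8->2, 11->3, 14->4, 23->5, 25->6, 27->7, 29->8, 34->9, 39->10, 44->11
Step 2: Rank sum for X: R1 = 1 + 2 + 3 + 4 + 6 + 7 + 8 = 31.
Step 3: U_X = R1 - n1(n1+1)/2 = 31 - 7*8/2 = 31 - 28 = 3.
       U_Y = n1*n2 - U_X = 28 - 3 = 25.
Step 4: No ties, so the exact null distribution of U (based on enumerating the C(11,7) = 330 equally likely rank assignments) gives the two-sided p-value.
Step 5: p-value = 0.042424; compare to alpha = 0.1. reject H0.

U_X = 3, p = 0.042424, reject H0 at alpha = 0.1.
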